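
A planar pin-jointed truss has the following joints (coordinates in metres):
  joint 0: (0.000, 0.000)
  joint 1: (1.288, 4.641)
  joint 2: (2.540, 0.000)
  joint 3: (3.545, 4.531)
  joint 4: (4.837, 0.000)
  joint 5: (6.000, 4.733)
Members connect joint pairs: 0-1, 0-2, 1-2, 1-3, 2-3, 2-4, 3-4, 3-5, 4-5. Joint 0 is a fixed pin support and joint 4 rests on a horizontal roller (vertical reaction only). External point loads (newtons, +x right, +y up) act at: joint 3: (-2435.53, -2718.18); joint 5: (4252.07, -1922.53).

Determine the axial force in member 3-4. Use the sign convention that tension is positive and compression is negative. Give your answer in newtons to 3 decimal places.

N=6 nodes, M=9 members, R=3 reactions → 2N=12, M+R=12
member 0 (0-1): L=4.8164, (cx,cy)=(0.2674,0.9636)
member 1 (0-2): L=2.5400, (cx,cy)=(1.0000,0.0000)
member 2 (1-2): L=4.8069, (cx,cy)=(0.2605,-0.9655)
member 3 (1-3): L=2.2597, (cx,cy)=(0.9988,-0.0487)
member 4 (2-3): L=4.6411, (cx,cy)=(0.2165,0.9763)
member 5 (2-4): L=2.2970, (cx,cy)=(1.0000,0.0000)
member 6 (3-4): L=4.7116, (cx,cy)=(0.2742,-0.9617)
member 7 (3-5): L=2.4633, (cx,cy)=(0.9966,0.0820)
member 8 (4-5): L=4.8738, (cx,cy)=(0.2386,0.9711)
solve A·x = −loads:
  F[0-1] = +1676.4527 N (tension)
  F[0-2] = +1368.2247 N (tension)
  F[1-2] = -1718.3689 N (compression)
  F[1-3] = +896.9422 N (tension)
  F[2-3] = +1699.3805 N (tension)
  F[2-4] = +552.6729 N (tension)
  F[3-4] = -4093.7416 N (compression)
  F[3-5] = +4838.2639 N (tension)
  F[4-5] = -2388.2787 N (compression)
  Rx@0 = -1816.5400 N
  Ry@0 = -1615.3969 N
  Ry@4 = +6256.1069 N

-4093.742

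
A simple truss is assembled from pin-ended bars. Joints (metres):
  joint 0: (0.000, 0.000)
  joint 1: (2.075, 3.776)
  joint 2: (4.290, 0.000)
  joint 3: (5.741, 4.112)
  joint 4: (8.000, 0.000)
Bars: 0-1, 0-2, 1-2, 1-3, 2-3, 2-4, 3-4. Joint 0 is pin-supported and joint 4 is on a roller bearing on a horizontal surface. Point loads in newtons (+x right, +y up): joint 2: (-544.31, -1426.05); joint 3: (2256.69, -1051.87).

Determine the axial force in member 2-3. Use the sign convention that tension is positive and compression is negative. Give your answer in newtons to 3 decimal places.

N=5 nodes, M=7 members, R=3 reactions → 2N=10, M+R=10
member 0 (0-1): L=4.3086, (cx,cy)=(0.4816,0.8764)
member 1 (0-2): L=4.2900, (cx,cy)=(1.0000,0.0000)
member 2 (1-2): L=4.3777, (cx,cy)=(0.5060,-0.8626)
member 3 (1-3): L=3.6814, (cx,cy)=(0.9958,0.0913)
member 4 (2-3): L=4.3605, (cx,cy)=(0.3328,0.9430)
member 5 (2-4): L=3.7100, (cx,cy)=(1.0000,0.0000)
member 6 (3-4): L=4.6917, (cx,cy)=(0.4815,-0.8764)
solve A·x = −loads:
  F[0-1] = +230.0182 N (tension)
  F[0-2] = +1601.6037 N (tension)
  F[1-2] = -210.6152 N (compression)
  F[1-3] = +218.2526 N (tension)
  F[2-3] = +1704.8744 N (tension)
  F[2-4] = +1472.0342 N (tension)
  F[3-4] = -3057.2272 N (compression)
  Rx@0 = -1712.3800 N
  Ry@0 = -201.5862 N
  Ry@4 = +2679.5062 N

1704.874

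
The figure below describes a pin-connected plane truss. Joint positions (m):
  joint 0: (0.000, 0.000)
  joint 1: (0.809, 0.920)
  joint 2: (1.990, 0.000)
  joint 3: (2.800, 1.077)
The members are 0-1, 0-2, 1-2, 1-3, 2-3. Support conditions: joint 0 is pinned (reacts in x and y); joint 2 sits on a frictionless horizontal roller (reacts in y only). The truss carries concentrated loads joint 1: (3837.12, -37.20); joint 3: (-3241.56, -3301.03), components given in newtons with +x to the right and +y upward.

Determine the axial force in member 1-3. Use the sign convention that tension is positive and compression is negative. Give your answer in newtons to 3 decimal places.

-809.240

N=4 nodes, M=5 members, R=3 reactions → 2N=8, M+R=8
member 0 (0-1): L=1.2251, (cx,cy)=(0.6604,0.7510)
member 1 (0-2): L=1.9900, (cx,cy)=(1.0000,0.0000)
member 2 (1-2): L=1.4971, (cx,cy)=(0.7889,-0.6145)
member 3 (1-3): L=1.9972, (cx,cy)=(0.9969,0.0786)
member 4 (2-3): L=1.3476, (cx,cy)=(0.6011,0.7992)
solve A·x = −loads:
  F[0-1] = +1785.9246 N (tension)
  F[0-2] = -583.7786 N (compression)
  F[1-2] = -2346.4097 N (compression)
  F[1-3] = -809.2396 N (compression)
  F[2-3] = -4050.8304 N (compression)
  Rx@0 = -595.5600 N
  Ry@0 = -1341.1514 N
  Ry@2 = +4679.3814 N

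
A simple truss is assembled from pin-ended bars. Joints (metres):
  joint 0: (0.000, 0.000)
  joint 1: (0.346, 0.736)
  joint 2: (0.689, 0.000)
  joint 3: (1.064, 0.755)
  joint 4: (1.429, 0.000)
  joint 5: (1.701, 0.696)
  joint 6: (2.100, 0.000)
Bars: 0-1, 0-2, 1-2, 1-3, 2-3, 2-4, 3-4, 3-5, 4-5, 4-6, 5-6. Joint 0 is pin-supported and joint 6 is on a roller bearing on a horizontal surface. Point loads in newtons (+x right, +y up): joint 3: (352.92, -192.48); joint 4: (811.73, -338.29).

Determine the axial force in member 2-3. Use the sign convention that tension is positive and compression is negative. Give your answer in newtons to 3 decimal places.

-82.962

N=7 nodes, M=11 members, R=3 reactions → 2N=14, M+R=14
member 0 (0-1): L=0.8133, (cx,cy)=(0.4254,0.9050)
member 1 (0-2): L=0.6890, (cx,cy)=(1.0000,0.0000)
member 2 (1-2): L=0.8120, (cx,cy)=(0.4224,-0.9064)
member 3 (1-3): L=0.7183, (cx,cy)=(0.9997,0.0265)
member 4 (2-3): L=0.8430, (cx,cy)=(0.4448,0.8956)
member 5 (2-4): L=0.7400, (cx,cy)=(1.0000,0.0000)
member 6 (3-4): L=0.8386, (cx,cy)=(0.4352,-0.9003)
member 7 (3-5): L=0.6397, (cx,cy)=(0.9957,-0.0922)
member 8 (4-5): L=0.7473, (cx,cy)=(0.3640,0.9314)
member 9 (4-6): L=0.6710, (cx,cy)=(1.0000,0.0000)
member 10 (5-6): L=0.8023, (cx,cy)=(0.4973,-0.8676)
solve A·x = −loads:
  F[0-1] = -84.1619 N (compression)
  F[0-2] = +1200.4560 N (tension)
  F[1-2] = +81.9740 N (tension)
  F[1-3] = -70.4576 N (compression)
  F[2-3] = -82.9619 N (compression)
  F[2-4] = +1271.9877 N (tension)
  F[3-4] = -85.6803 N (compression)
  F[3-5] = -424.7758 N (compression)
  F[4-5] = +446.0260 N (tension)
  F[4-6] = +260.6139 N (tension)
  F[5-6] = -524.0085 N (compression)
  Rx@0 = -1164.6500 N
  Ry@0 = +76.1654 N
  Ry@6 = +454.6046 N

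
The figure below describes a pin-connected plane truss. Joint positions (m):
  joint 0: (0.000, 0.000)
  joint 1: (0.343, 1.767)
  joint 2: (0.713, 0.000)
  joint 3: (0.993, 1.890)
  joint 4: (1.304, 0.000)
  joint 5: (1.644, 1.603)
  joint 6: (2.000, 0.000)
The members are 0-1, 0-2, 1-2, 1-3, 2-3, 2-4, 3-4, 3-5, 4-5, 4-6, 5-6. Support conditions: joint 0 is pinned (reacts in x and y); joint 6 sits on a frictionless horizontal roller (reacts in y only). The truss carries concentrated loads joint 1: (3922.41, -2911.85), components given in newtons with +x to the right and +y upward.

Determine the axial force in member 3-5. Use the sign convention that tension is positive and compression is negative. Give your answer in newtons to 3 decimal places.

N=7 nodes, M=11 members, R=3 reactions → 2N=14, M+R=14
member 0 (0-1): L=1.8000, (cx,cy)=(0.1906,0.9817)
member 1 (0-2): L=0.7130, (cx,cy)=(1.0000,0.0000)
member 2 (1-2): L=1.8053, (cx,cy)=(0.2049,-0.9788)
member 3 (1-3): L=0.6615, (cx,cy)=(0.9826,0.1859)
member 4 (2-3): L=1.9106, (cx,cy)=(0.1465,0.9892)
member 5 (2-4): L=0.5910, (cx,cy)=(1.0000,0.0000)
member 6 (3-4): L=1.9154, (cx,cy)=(0.1624,-0.9867)
member 7 (3-5): L=0.7115, (cx,cy)=(0.9150,-0.4034)
member 8 (4-5): L=1.6387, (cx,cy)=(0.2075,0.9782)
member 9 (4-6): L=0.6960, (cx,cy)=(1.0000,0.0000)
member 10 (5-6): L=1.6421, (cx,cy)=(0.2168,-0.9762)
solve A·x = −loads:
  F[0-1] = +1072.6364 N (tension)
  F[0-2] = +3718.0112 N (tension)
  F[1-2] = -4587.8525 N (compression)
  F[1-3] = -2827.0285 N (compression)
  F[2-3] = +4539.4747 N (tension)
  F[2-4] = +2112.4790 N (tension)
  F[3-4] = -3314.7849 N (compression)
  F[3-5] = -1720.4653 N (compression)
  F[4-5] = +3343.5623 N (tension)
  F[4-6] = +880.5240 N (tension)
  F[5-6] = -4061.4297 N (compression)
  Rx@0 = -3922.4100 N
  Ry@0 = -1052.9815 N
  Ry@6 = +3964.8315 N

-1720.465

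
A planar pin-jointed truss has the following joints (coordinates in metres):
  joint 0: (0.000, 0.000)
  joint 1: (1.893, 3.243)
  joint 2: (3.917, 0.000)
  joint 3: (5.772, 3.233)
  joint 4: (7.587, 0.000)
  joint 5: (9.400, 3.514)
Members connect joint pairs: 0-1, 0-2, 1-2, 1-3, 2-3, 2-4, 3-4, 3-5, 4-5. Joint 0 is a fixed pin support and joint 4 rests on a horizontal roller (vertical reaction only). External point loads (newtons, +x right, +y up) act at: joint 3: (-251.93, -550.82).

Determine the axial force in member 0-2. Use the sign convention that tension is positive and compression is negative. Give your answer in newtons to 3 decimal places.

-112.349

N=6 nodes, M=9 members, R=3 reactions → 2N=12, M+R=12
member 0 (0-1): L=3.7551, (cx,cy)=(0.5041,0.8636)
member 1 (0-2): L=3.9170, (cx,cy)=(1.0000,0.0000)
member 2 (1-2): L=3.8228, (cx,cy)=(0.5295,-0.8483)
member 3 (1-3): L=3.8790, (cx,cy)=(1.0000,-0.0026)
member 4 (2-3): L=3.7274, (cx,cy)=(0.4977,0.8674)
member 5 (2-4): L=3.6700, (cx,cy)=(1.0000,0.0000)
member 6 (3-4): L=3.7076, (cx,cy)=(0.4895,-0.8720)
member 7 (3-5): L=3.6389, (cx,cy)=(0.9970,0.0772)
member 8 (4-5): L=3.9541, (cx,cy)=(0.4585,0.8887)
solve A·x = −loads:
  F[0-1] = -276.8803 N (compression)
  F[0-2] = -112.3493 N (compression)
  F[1-2] = +282.7523 N (tension)
  F[1-3] = -289.2872 N (compression)
  F[2-3] = -276.5485 N (compression)
  F[2-4] = +174.9860 N (tension)
  F[3-4] = -357.4562 N (compression)
  F[3-5] = +0.0000 N (tension)
  F[4-5] = -0.0000 N (compression)
  Rx@0 = +251.9300 N
  Ry@0 = +239.1232 N
  Ry@4 = +311.6968 N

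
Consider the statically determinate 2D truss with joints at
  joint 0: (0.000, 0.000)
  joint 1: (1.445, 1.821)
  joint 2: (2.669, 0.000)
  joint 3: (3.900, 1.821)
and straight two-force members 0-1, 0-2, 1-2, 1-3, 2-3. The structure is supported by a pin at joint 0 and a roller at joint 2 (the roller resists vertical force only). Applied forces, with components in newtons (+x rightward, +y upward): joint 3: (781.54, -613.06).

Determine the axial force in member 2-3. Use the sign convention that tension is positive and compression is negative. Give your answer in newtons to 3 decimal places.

-739.996

N=4 nodes, M=5 members, R=3 reactions → 2N=8, M+R=8
member 0 (0-1): L=2.3247, (cx,cy)=(0.6216,0.7833)
member 1 (0-2): L=2.6690, (cx,cy)=(1.0000,0.0000)
member 2 (1-2): L=2.1941, (cx,cy)=(0.5579,-0.8299)
member 3 (1-3): L=2.4550, (cx,cy)=(1.0000,0.0000)
member 4 (2-3): L=2.1980, (cx,cy)=(0.5600,0.8285)
solve A·x = −loads:
  F[0-1] = +1041.6744 N (tension)
  F[0-2] = +134.0404 N (tension)
  F[1-2] = -983.1833 N (compression)
  F[1-3] = +1195.9699 N (tension)
  F[2-3] = -739.9964 N (compression)
  Rx@0 = -781.5400 N
  Ry@0 = -815.9840 N
  Ry@2 = +1429.0440 N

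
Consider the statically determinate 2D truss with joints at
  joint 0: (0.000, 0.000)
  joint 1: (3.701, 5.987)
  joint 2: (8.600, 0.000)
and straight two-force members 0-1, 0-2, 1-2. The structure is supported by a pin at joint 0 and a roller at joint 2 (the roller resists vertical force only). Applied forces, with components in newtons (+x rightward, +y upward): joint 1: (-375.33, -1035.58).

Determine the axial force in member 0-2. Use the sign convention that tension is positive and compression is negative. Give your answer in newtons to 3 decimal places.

150.865

N=3 nodes, M=3 members, R=3 reactions → 2N=6, M+R=6
member 0 (0-1): L=7.0386, (cx,cy)=(0.5258,0.8506)
member 1 (0-2): L=8.6000, (cx,cy)=(1.0000,0.0000)
member 2 (1-2): L=7.7359, (cx,cy)=(0.6333,-0.7739)
solve A·x = −loads:
  F[0-1] = -1000.7196 N (compression)
  F[0-2] = +150.8649 N (tension)
  F[1-2] = -238.2277 N (compression)
  Rx@0 = +375.3300 N
  Ry@0 = +851.2101 N
  Ry@2 = +184.3699 N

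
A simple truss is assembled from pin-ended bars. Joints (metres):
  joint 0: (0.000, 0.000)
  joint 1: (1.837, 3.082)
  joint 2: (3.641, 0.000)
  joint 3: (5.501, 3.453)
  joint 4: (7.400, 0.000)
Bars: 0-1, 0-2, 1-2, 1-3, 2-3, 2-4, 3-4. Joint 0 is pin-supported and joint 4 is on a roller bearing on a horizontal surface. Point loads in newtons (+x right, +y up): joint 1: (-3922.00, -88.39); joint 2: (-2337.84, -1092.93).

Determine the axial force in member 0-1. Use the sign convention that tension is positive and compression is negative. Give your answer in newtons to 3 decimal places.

-2625.279

N=5 nodes, M=7 members, R=3 reactions → 2N=10, M+R=10
member 0 (0-1): L=3.5879, (cx,cy)=(0.5120,0.8590)
member 1 (0-2): L=3.6410, (cx,cy)=(1.0000,0.0000)
member 2 (1-2): L=3.5712, (cx,cy)=(0.5052,-0.8630)
member 3 (1-3): L=3.6827, (cx,cy)=(0.9949,0.1007)
member 4 (2-3): L=3.9221, (cx,cy)=(0.4742,0.8804)
member 5 (2-4): L=3.7590, (cx,cy)=(1.0000,0.0000)
member 6 (3-4): L=3.9407, (cx,cy)=(0.4819,-0.8762)
solve A·x = −loads:
  F[0-1] = -2625.2788 N (compression)
  F[0-2] = -4915.7147 N (compression)
  F[1-2] = +2655.6367 N (tension)
  F[1-3] = +1242.6781 N (tension)
  F[2-3] = -1361.8333 N (compression)
  F[2-4] = -590.5250 N (compression)
  F[3-4] = +1225.4365 N (tension)
  Rx@0 = +6259.8400 N
  Ry@0 = +2255.0867 N
  Ry@4 = -1073.7667 N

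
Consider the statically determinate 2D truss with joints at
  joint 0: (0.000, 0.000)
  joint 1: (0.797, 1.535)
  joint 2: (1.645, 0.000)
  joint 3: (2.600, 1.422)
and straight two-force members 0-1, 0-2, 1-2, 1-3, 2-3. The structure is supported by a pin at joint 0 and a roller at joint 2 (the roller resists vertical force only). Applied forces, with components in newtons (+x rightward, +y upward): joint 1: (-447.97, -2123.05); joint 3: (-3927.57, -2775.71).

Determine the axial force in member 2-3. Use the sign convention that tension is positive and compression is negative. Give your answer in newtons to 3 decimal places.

N=4 nodes, M=5 members, R=3 reactions → 2N=8, M+R=8
member 0 (0-1): L=1.7296, (cx,cy)=(0.4608,0.8875)
member 1 (0-2): L=1.6450, (cx,cy)=(1.0000,0.0000)
member 2 (1-2): L=1.7537, (cx,cy)=(0.4836,-0.8753)
member 3 (1-3): L=1.8065, (cx,cy)=(0.9980,-0.0626)
member 4 (2-3): L=1.7129, (cx,cy)=(0.5575,0.8302)
solve A·x = −loads:
  F[0-1] = -3713.9796 N (compression)
  F[0-2] = -2664.1140 N (compression)
  F[1-2] = +1481.9959 N (tension)
  F[1-3] = -1983.9744 N (compression)
  F[2-3] = -3493.0748 N (compression)
  Rx@0 = +4375.5400 N
  Ry@0 = +3296.1592 N
  Ry@2 = +1602.6008 N

-3493.075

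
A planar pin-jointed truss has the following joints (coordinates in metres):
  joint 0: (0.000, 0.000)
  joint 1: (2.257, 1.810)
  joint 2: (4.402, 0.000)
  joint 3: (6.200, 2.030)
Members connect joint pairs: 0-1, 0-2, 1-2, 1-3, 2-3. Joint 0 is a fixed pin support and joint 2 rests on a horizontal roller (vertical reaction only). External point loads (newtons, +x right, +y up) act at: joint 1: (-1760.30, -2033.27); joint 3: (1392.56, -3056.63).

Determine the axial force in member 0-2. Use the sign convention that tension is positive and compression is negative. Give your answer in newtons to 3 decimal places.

N=4 nodes, M=5 members, R=3 reactions → 2N=8, M+R=8
member 0 (0-1): L=2.8931, (cx,cy)=(0.7801,0.6256)
member 1 (0-2): L=4.4020, (cx,cy)=(1.0000,0.0000)
member 2 (1-2): L=2.8066, (cx,cy)=(0.7643,-0.6449)
member 3 (1-3): L=3.9491, (cx,cy)=(0.9984,0.0557)
member 4 (2-3): L=2.7118, (cx,cy)=(0.6630,0.7486)
solve A·x = −loads:
  F[0-1] = +281.4865 N (tension)
  F[0-2] = -587.3350 N (compression)
  F[1-2] = -3052.7512 N (compression)
  F[1-3] = +4319.7112 N (tension)
  F[2-3] = -4404.6572 N (compression)
  Rx@0 = +367.7400 N
  Ry@0 = -176.1041 N
  Ry@2 = +5266.0041 N

-587.335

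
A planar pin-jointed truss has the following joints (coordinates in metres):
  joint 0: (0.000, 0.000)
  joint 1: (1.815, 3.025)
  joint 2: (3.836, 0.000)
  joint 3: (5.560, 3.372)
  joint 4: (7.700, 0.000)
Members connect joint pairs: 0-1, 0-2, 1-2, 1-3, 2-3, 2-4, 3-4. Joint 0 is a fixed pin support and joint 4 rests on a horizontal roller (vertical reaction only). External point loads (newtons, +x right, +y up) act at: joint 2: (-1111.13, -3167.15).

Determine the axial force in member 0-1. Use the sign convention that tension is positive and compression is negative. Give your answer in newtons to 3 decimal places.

-1853.465

N=5 nodes, M=7 members, R=3 reactions → 2N=10, M+R=10
member 0 (0-1): L=3.5277, (cx,cy)=(0.5145,0.8575)
member 1 (0-2): L=3.8360, (cx,cy)=(1.0000,0.0000)
member 2 (1-2): L=3.6380, (cx,cy)=(0.5555,-0.8315)
member 3 (1-3): L=3.7610, (cx,cy)=(0.9957,0.0923)
member 4 (2-3): L=3.7872, (cx,cy)=(0.4552,0.8904)
member 5 (2-4): L=3.8640, (cx,cy)=(1.0000,0.0000)
member 6 (3-4): L=3.9937, (cx,cy)=(0.5358,-0.8443)
solve A·x = −loads:
  F[0-1] = -1853.4654 N (compression)
  F[0-2] = -157.5299 N (compression)
  F[1-2] = +1699.9108 N (tension)
  F[1-3] = -1906.0720 N (compression)
  F[2-3] = +1969.5845 N (tension)
  F[2-4] = +1001.3426 N (tension)
  F[3-4] = -1868.7408 N (compression)
  Rx@0 = +1111.1300 N
  Ry@0 = +1589.3335 N
  Ry@4 = +1577.8165 N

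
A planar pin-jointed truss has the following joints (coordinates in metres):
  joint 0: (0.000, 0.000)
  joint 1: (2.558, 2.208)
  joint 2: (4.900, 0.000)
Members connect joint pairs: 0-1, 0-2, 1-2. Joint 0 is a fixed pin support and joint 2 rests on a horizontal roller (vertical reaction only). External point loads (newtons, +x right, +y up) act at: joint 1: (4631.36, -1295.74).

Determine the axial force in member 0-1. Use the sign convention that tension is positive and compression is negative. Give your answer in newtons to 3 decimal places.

2246.086

N=3 nodes, M=3 members, R=3 reactions → 2N=6, M+R=6
member 0 (0-1): L=3.3791, (cx,cy)=(0.7570,0.6534)
member 1 (0-2): L=4.9000, (cx,cy)=(1.0000,0.0000)
member 2 (1-2): L=3.2187, (cx,cy)=(0.7276,-0.6860)
solve A·x = −loads:
  F[0-1] = +2246.0864 N (tension)
  F[0-2] = +2931.0816 N (tension)
  F[1-2] = -4028.3359 N (compression)
  Rx@0 = -4631.3600 N
  Ry@0 = -1467.6367 N
  Ry@2 = +2763.3767 N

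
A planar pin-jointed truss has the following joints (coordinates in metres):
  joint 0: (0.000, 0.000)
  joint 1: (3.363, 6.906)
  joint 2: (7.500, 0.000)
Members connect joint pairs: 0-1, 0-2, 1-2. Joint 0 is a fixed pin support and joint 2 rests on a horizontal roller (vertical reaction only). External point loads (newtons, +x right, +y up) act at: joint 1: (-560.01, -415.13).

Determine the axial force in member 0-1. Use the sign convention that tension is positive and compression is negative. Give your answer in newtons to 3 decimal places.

N=3 nodes, M=3 members, R=3 reactions → 2N=6, M+R=6
member 0 (0-1): L=7.6813, (cx,cy)=(0.4378,0.8991)
member 1 (0-2): L=7.5000, (cx,cy)=(1.0000,0.0000)
member 2 (1-2): L=8.0503, (cx,cy)=(0.5139,-0.8579)
solve A·x = −loads:
  F[0-1] = -828.2417 N (compression)
  F[0-2] = -197.3928 N (compression)
  F[1-2] = +384.1129 N (tension)
  Rx@0 = +560.0100 N
  Ry@0 = +744.6429 N
  Ry@2 = -329.5129 N

-828.242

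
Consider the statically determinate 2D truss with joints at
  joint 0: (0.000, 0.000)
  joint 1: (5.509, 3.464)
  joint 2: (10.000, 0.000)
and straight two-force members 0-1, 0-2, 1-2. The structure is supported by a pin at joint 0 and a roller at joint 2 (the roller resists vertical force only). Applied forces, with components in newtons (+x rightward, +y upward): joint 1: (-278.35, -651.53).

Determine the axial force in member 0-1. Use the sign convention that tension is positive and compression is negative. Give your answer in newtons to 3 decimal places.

-730.828

N=3 nodes, M=3 members, R=3 reactions → 2N=6, M+R=6
member 0 (0-1): L=6.5076, (cx,cy)=(0.8466,0.5323)
member 1 (0-2): L=10.0000, (cx,cy)=(1.0000,0.0000)
member 2 (1-2): L=5.6717, (cx,cy)=(0.7918,-0.6107)
solve A·x = −loads:
  F[0-1] = -730.8282 N (compression)
  F[0-2] = +340.3351 N (tension)
  F[1-2] = -429.8118 N (compression)
  Rx@0 = +278.3500 N
  Ry@0 = +389.0226 N
  Ry@2 = +262.5074 N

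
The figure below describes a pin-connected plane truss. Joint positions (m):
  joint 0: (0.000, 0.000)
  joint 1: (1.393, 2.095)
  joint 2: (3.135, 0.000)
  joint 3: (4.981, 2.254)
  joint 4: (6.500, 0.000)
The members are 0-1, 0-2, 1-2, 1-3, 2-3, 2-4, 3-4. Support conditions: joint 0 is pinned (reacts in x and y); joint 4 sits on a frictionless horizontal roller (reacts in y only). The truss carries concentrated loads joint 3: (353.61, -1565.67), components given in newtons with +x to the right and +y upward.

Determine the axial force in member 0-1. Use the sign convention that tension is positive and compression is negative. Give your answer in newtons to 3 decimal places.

-292.131

N=5 nodes, M=7 members, R=3 reactions → 2N=10, M+R=10
member 0 (0-1): L=2.5158, (cx,cy)=(0.5537,0.8327)
member 1 (0-2): L=3.1350, (cx,cy)=(1.0000,0.0000)
member 2 (1-2): L=2.7246, (cx,cy)=(0.6394,-0.7689)
member 3 (1-3): L=3.5915, (cx,cy)=(0.9990,0.0443)
member 4 (2-3): L=2.9135, (cx,cy)=(0.6336,0.7737)
member 5 (2-4): L=3.3650, (cx,cy)=(1.0000,0.0000)
member 6 (3-4): L=2.7181, (cx,cy)=(0.5589,-0.8293)
solve A·x = −loads:
  F[0-1] = -292.1309 N (compression)
  F[0-2] = +515.3602 N (tension)
  F[1-2] = +296.1398 N (tension)
  F[1-3] = -351.4329 N (compression)
  F[2-3] = -294.3260 N (compression)
  F[2-4] = +891.1867 N (tension)
  F[3-4] = -1594.6697 N (compression)
  Rx@0 = -353.6100 N
  Ry@0 = +243.2640 N
  Ry@4 = +1322.4060 N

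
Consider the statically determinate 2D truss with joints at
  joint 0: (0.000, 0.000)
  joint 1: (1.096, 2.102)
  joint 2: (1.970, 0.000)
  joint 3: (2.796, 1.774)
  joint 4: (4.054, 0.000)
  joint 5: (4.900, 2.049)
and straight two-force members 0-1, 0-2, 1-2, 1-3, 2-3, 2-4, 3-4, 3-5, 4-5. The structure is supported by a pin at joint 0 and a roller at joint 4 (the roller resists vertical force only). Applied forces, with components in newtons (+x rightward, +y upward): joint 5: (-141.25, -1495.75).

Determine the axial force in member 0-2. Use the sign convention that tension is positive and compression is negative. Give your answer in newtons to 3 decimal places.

N=6 nodes, M=9 members, R=3 reactions → 2N=12, M+R=12
member 0 (0-1): L=2.3706, (cx,cy)=(0.4623,0.8867)
member 1 (0-2): L=1.9700, (cx,cy)=(1.0000,0.0000)
member 2 (1-2): L=2.2765, (cx,cy)=(0.3839,-0.9234)
member 3 (1-3): L=1.7314, (cx,cy)=(0.9819,-0.1894)
member 4 (2-3): L=1.9569, (cx,cy)=(0.4221,0.9065)
member 5 (2-4): L=2.0840, (cx,cy)=(1.0000,0.0000)
member 6 (3-4): L=2.1748, (cx,cy)=(0.5785,-0.8157)
member 7 (3-5): L=2.1219, (cx,cy)=(0.9916,0.1296)
member 8 (4-5): L=2.2168, (cx,cy)=(0.3816,0.9243)
solve A·x = −loads:
  F[0-1] = +271.5060 N (tension)
  F[0-2] = -266.7768 N (compression)
  F[1-2] = -311.9853 N (compression)
  F[1-3] = +249.8313 N (tension)
  F[2-3] = +317.7719 N (tension)
  F[2-4] = -520.6892 N (compression)
  F[3-4] = -214.4585 N (compression)
  F[3-5] = +507.7754 N (tension)
  F[4-5] = -1689.4252 N (compression)
  Rx@0 = +141.2500 N
  Ry@0 = -240.7457 N
  Ry@4 = +1736.4957 N

-266.777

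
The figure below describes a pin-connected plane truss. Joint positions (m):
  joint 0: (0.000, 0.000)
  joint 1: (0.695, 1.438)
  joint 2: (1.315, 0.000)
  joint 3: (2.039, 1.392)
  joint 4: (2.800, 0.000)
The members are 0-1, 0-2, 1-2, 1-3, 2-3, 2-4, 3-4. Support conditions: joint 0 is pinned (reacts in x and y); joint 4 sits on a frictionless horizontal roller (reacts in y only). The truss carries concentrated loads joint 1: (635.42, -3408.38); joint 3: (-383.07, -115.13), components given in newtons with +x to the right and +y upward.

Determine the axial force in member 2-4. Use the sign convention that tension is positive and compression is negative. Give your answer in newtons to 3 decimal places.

582.636

N=5 nodes, M=7 members, R=3 reactions → 2N=10, M+R=10
member 0 (0-1): L=1.5971, (cx,cy)=(0.4352,0.9004)
member 1 (0-2): L=1.3150, (cx,cy)=(1.0000,0.0000)
member 2 (1-2): L=1.5660, (cx,cy)=(0.3959,-0.9183)
member 3 (1-3): L=1.3448, (cx,cy)=(0.9994,-0.0342)
member 4 (2-3): L=1.5690, (cx,cy)=(0.4614,0.8872)
member 5 (2-4): L=1.4850, (cx,cy)=(1.0000,0.0000)
member 6 (3-4): L=1.5864, (cx,cy)=(0.4797,-0.8774)
solve A·x = −loads:
  F[0-1] = -2729.7713 N (compression)
  F[0-2] = +1440.2147 N (tension)
  F[1-2] = -981.7335 N (compression)
  F[1-3] = -1435.4347 N (compression)
  F[2-3] = +1016.1582 N (tension)
  F[2-4] = +582.6357 N (tension)
  F[3-4] = -1214.6062 N (compression)
  Rx@0 = -252.3500 N
  Ry@0 = +2457.7690 N
  Ry@4 = +1065.7410 N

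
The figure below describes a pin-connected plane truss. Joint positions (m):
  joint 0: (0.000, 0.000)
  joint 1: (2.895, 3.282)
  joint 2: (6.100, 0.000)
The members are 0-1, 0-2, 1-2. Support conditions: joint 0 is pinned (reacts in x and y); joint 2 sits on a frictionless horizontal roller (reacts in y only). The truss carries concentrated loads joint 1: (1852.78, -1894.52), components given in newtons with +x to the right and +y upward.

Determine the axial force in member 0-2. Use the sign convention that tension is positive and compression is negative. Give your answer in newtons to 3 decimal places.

1851.495

N=3 nodes, M=3 members, R=3 reactions → 2N=6, M+R=6
member 0 (0-1): L=4.3764, (cx,cy)=(0.6615,0.7499)
member 1 (0-2): L=6.1000, (cx,cy)=(1.0000,0.0000)
member 2 (1-2): L=4.5873, (cx,cy)=(0.6987,-0.7154)
solve A·x = −loads:
  F[0-1] = +1.9428 N (tension)
  F[0-2] = +1851.4949 N (tension)
  F[1-2] = -2650.0494 N (compression)
  Rx@0 = -1852.7800 N
  Ry@0 = -1.4569 N
  Ry@2 = +1895.9769 N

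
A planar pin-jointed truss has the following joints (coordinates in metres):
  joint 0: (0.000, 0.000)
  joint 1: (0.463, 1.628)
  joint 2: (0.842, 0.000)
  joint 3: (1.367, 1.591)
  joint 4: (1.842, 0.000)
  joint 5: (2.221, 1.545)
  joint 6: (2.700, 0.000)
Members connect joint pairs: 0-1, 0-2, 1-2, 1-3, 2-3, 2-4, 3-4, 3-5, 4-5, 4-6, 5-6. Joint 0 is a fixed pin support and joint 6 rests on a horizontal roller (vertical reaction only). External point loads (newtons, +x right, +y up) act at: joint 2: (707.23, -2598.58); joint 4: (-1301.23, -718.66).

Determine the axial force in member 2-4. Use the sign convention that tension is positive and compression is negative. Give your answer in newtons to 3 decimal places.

N=7 nodes, M=11 members, R=3 reactions → 2N=14, M+R=14
member 0 (0-1): L=1.6926, (cx,cy)=(0.2736,0.9619)
member 1 (0-2): L=0.8420, (cx,cy)=(1.0000,0.0000)
member 2 (1-2): L=1.6715, (cx,cy)=(0.2267,-0.9740)
member 3 (1-3): L=0.9048, (cx,cy)=(0.9992,-0.0409)
member 4 (2-3): L=1.6754, (cx,cy)=(0.3134,0.9496)
member 5 (2-4): L=1.0000, (cx,cy)=(1.0000,0.0000)
member 6 (3-4): L=1.6604, (cx,cy)=(0.2861,-0.9582)
member 7 (3-5): L=0.8552, (cx,cy)=(0.9986,-0.0538)
member 8 (4-5): L=1.5908, (cx,cy)=(0.2382,0.9712)
member 9 (4-6): L=0.8580, (cx,cy)=(1.0000,0.0000)
member 10 (5-6): L=1.6175, (cx,cy)=(0.2961,-0.9551)
solve A·x = −loads:
  F[0-1] = -2096.5495 N (compression)
  F[0-2] = -20.4880 N (compression)
  F[1-2] = +2114.7581 N (tension)
  F[1-3] = -1053.8894 N (compression)
  F[2-3] = +567.4808 N (tension)
  F[2-4] = -426.0488 N (compression)
  F[3-4] = -567.3084 N (compression)
  F[3-5] = -713.9209 N (compression)
  F[4-5] = +1299.6826 N (tension)
  F[4-6] = +403.2460 N (tension)
  F[5-6] = -1361.7335 N (compression)
  Rx@0 = +594.0000 N
  Ry@0 = +2016.5822 N
  Ry@6 = +1300.6578 N

-426.049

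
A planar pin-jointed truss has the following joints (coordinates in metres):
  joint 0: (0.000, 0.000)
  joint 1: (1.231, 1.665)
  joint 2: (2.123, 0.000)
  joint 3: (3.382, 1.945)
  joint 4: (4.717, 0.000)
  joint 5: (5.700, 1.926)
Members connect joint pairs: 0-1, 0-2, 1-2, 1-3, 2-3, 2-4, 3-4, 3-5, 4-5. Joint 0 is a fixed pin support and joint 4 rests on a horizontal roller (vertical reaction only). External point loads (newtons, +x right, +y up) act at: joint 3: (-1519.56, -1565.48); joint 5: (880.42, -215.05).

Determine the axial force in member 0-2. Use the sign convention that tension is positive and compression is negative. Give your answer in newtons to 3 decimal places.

-147.233

N=6 nodes, M=9 members, R=3 reactions → 2N=12, M+R=12
member 0 (0-1): L=2.0706, (cx,cy)=(0.5945,0.8041)
member 1 (0-2): L=2.1230, (cx,cy)=(1.0000,0.0000)
member 2 (1-2): L=1.8889, (cx,cy)=(0.4722,-0.8815)
member 3 (1-3): L=2.1691, (cx,cy)=(0.9916,0.1291)
member 4 (2-3): L=2.3169, (cx,cy)=(0.5434,0.8395)
member 5 (2-4): L=2.5940, (cx,cy)=(1.0000,0.0000)
member 6 (3-4): L=2.3591, (cx,cy)=(0.5659,-0.8245)
member 7 (3-5): L=2.3181, (cx,cy)=(1.0000,-0.0082)
member 8 (4-5): L=2.1624, (cx,cy)=(0.4546,0.8907)
solve A·x = −loads:
  F[0-1] = -827.4303 N (compression)
  F[0-2] = -147.2330 N (compression)
  F[1-2] = +637.6844 N (tension)
  F[1-3] = -799.7354 N (compression)
  F[2-3] = -669.5844 N (compression)
  F[2-4] = +517.7531 N (tension)
  F[3-4] = -1101.5854 N (compression)
  F[3-5] = +986.0861 N (tension)
  F[4-5] = -232.3659 N (compression)
  Rx@0 = +639.1400 N
  Ry@0 = +665.3332 N
  Ry@4 = +1115.1968 N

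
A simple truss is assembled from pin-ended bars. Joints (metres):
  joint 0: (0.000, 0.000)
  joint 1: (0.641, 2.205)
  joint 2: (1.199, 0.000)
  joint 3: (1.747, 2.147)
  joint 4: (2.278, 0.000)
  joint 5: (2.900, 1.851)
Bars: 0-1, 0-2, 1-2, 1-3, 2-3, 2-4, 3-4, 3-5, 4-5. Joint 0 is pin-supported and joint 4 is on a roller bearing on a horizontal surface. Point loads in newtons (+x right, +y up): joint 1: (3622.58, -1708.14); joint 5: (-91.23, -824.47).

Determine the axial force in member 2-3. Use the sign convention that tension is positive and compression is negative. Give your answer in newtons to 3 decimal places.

N=6 nodes, M=9 members, R=3 reactions → 2N=12, M+R=12
member 0 (0-1): L=2.2963, (cx,cy)=(0.2791,0.9602)
member 1 (0-2): L=1.1990, (cx,cy)=(1.0000,0.0000)
member 2 (1-2): L=2.2745, (cx,cy)=(0.2453,-0.9694)
member 3 (1-3): L=1.1075, (cx,cy)=(0.9986,-0.0524)
member 4 (2-3): L=2.2158, (cx,cy)=(0.2473,0.9689)
member 5 (2-4): L=1.0790, (cx,cy)=(1.0000,0.0000)
member 6 (3-4): L=2.2117, (cx,cy)=(0.2401,-0.9708)
member 7 (3-5): L=1.1904, (cx,cy)=(0.9686,-0.2487)
member 8 (4-5): L=1.9527, (cx,cy)=(0.3185,0.9479)
solve A·x = −loads:
  F[0-1] = +2530.5849 N (tension)
  F[0-2] = +2824.9447 N (tension)
  F[1-2] = -4166.1162 N (compression)
  F[1-3] = -1896.7136 N (compression)
  F[2-3] = +4168.2836 N (tension)
  F[2-4] = +772.0180 N (tension)
  F[3-4] = -4308.0513 N (compression)
  F[3-5] = +176.6104 N (tension)
  F[4-5] = -823.4457 N (compression)
  Rx@0 = -3531.3500 N
  Ry@0 = -2429.9900 N
  Ry@4 = +4962.6000 N

4168.284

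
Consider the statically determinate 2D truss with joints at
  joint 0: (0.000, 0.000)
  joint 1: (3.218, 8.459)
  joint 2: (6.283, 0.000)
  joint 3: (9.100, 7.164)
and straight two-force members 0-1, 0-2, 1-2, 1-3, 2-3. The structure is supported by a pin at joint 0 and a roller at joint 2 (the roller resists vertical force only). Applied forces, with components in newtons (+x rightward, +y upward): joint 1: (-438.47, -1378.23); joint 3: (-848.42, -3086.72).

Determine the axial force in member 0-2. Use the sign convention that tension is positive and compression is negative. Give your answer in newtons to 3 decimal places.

-965.012

N=4 nodes, M=5 members, R=3 reactions → 2N=8, M+R=8
member 0 (0-1): L=9.0504, (cx,cy)=(0.3556,0.9347)
member 1 (0-2): L=6.2830, (cx,cy)=(1.0000,0.0000)
member 2 (1-2): L=8.9972, (cx,cy)=(0.3407,-0.9402)
member 3 (1-3): L=6.0229, (cx,cy)=(0.9766,-0.2150)
member 4 (2-3): L=7.6979, (cx,cy)=(0.3659,0.9306)
solve A·x = −loads:
  F[0-1] = -905.2629 N (compression)
  F[0-2] = -965.0117 N (compression)
  F[1-2] = -644.7106 N (compression)
  F[1-3] = +344.2729 N (tension)
  F[2-3] = -3237.2387 N (compression)
  Rx@0 = +1286.8900 N
  Ry@0 = +846.1059 N
  Ry@2 = +3618.8441 N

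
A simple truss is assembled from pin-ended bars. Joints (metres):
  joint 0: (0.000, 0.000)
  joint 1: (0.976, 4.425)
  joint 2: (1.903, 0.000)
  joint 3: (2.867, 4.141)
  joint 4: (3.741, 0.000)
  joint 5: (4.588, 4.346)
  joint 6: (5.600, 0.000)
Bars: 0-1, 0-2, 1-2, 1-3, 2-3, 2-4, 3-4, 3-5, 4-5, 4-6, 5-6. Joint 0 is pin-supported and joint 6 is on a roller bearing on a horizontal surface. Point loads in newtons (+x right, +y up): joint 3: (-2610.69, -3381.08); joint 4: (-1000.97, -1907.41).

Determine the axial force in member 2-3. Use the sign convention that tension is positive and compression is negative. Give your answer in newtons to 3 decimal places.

-4614.980

N=7 nodes, M=11 members, R=3 reactions → 2N=14, M+R=14
member 0 (0-1): L=4.5314, (cx,cy)=(0.2154,0.9765)
member 1 (0-2): L=1.9030, (cx,cy)=(1.0000,0.0000)
member 2 (1-2): L=4.5211, (cx,cy)=(0.2050,-0.9788)
member 3 (1-3): L=1.9122, (cx,cy)=(0.9889,-0.1485)
member 4 (2-3): L=4.2517, (cx,cy)=(0.2267,0.9740)
member 5 (2-4): L=1.8380, (cx,cy)=(1.0000,0.0000)
member 6 (3-4): L=4.2322, (cx,cy)=(0.2065,-0.9784)
member 7 (3-5): L=1.7332, (cx,cy)=(0.9930,0.1183)
member 8 (4-5): L=4.4278, (cx,cy)=(0.1913,0.9815)
member 9 (4-6): L=1.8590, (cx,cy)=(1.0000,0.0000)
member 10 (5-6): L=4.4623, (cx,cy)=(0.2268,-0.9739)
solve A·x = −loads:
  F[0-1] = -4315.0728 N (compression)
  F[0-2] = -2682.2451 N (compression)
  F[1-2] = +4592.3653 N (tension)
  F[1-3] = -1892.0195 N (compression)
  F[2-3] = -4614.9800 N (compression)
  F[2-4] = -694.2630 N (compression)
  F[3-4] = +793.7622 N (tension)
  F[3-5] = -473.9544 N (compression)
  F[4-5] = +1152.0324 N (tension)
  F[4-6] = +250.2519 N (tension)
  F[5-6] = -1103.4501 N (compression)
  Rx@0 = +3611.6600 N
  Ry@0 = +4213.7918 N
  Ry@6 = +1074.6982 N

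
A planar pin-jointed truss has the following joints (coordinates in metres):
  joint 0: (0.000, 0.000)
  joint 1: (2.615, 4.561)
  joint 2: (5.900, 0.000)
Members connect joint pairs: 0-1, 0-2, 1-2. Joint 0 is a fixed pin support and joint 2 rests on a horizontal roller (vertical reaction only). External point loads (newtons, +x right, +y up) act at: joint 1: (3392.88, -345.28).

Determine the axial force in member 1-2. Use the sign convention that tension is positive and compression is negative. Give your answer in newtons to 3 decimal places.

-3420.947

N=3 nodes, M=3 members, R=3 reactions → 2N=6, M+R=6
member 0 (0-1): L=5.2575, (cx,cy)=(0.4974,0.8675)
member 1 (0-2): L=5.9000, (cx,cy)=(1.0000,0.0000)
member 2 (1-2): L=5.6208, (cx,cy)=(0.5844,-0.8114)
solve A·x = −loads:
  F[0-1] = +2801.7807 N (tension)
  F[0-2] = +1999.3081 N (tension)
  F[1-2] = -3420.9465 N (compression)
  Rx@0 = -3392.8800 N
  Ry@0 = -2430.6239 N
  Ry@2 = +2775.9039 N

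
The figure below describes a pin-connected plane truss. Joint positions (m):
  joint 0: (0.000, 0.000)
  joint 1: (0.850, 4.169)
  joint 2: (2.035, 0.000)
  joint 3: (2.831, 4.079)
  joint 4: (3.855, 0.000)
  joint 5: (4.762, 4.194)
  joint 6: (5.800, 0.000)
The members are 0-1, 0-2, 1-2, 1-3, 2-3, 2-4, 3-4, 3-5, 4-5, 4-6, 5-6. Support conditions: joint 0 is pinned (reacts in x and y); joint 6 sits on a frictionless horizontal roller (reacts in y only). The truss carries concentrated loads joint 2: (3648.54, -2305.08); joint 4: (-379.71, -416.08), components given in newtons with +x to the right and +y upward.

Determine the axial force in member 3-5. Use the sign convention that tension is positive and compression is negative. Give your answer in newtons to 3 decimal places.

-510.794

N=7 nodes, M=11 members, R=3 reactions → 2N=14, M+R=14
member 0 (0-1): L=4.2548, (cx,cy)=(0.1998,0.9798)
member 1 (0-2): L=2.0350, (cx,cy)=(1.0000,0.0000)
member 2 (1-2): L=4.3341, (cx,cy)=(0.2734,-0.9619)
member 3 (1-3): L=1.9830, (cx,cy)=(0.9990,-0.0454)
member 4 (2-3): L=4.1559, (cx,cy)=(0.1915,0.9815)
member 5 (2-4): L=1.8200, (cx,cy)=(1.0000,0.0000)
member 6 (3-4): L=4.2056, (cx,cy)=(0.2435,-0.9699)
member 7 (3-5): L=1.9344, (cx,cy)=(0.9982,0.0594)
member 8 (4-5): L=4.2910, (cx,cy)=(0.2114,0.9774)
member 9 (4-6): L=1.9450, (cx,cy)=(1.0000,0.0000)
member 10 (5-6): L=4.3205, (cx,cy)=(0.2402,-0.9707)
solve A·x = −loads:
  F[0-1] = -1669.4995 N (compression)
  F[0-2] = +3602.3556 N (tension)
  F[1-2] = +1738.8515 N (tension)
  F[1-3] = -809.7804 N (compression)
  F[2-3] = +644.4137 N (tension)
  F[2-4] = +305.8095 N (tension)
  F[3-4] = -721.3095 N (compression)
  F[3-5] = -510.7937 N (compression)
  F[4-5] = +1141.4727 N (tension)
  F[4-6] = +268.6115 N (tension)
  F[5-6] = -1118.0611 N (compression)
  Rx@0 = -3268.8300 N
  Ry@0 = +1635.8451 N
  Ry@6 = +1085.3149 N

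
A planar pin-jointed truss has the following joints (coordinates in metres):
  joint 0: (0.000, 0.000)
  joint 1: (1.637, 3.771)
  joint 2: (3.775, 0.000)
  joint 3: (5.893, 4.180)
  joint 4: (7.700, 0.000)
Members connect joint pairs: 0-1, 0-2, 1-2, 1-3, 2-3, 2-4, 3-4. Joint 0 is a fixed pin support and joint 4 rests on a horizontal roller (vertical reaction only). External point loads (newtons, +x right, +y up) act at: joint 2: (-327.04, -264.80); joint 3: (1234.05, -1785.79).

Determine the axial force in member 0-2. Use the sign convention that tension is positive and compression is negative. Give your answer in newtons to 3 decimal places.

N=5 nodes, M=7 members, R=3 reactions → 2N=10, M+R=10
member 0 (0-1): L=4.1110, (cx,cy)=(0.3982,0.9173)
member 1 (0-2): L=3.7750, (cx,cy)=(1.0000,0.0000)
member 2 (1-2): L=4.3349, (cx,cy)=(0.4932,-0.8699)
member 3 (1-3): L=4.2756, (cx,cy)=(0.9954,0.0957)
member 4 (2-3): L=4.6860, (cx,cy)=(0.4520,0.8920)
member 5 (2-4): L=3.9250, (cx,cy)=(1.0000,0.0000)
member 6 (3-4): L=4.5539, (cx,cy)=(0.3968,-0.9179)
solve A·x = −loads:
  F[0-1] = +126.2979 N (tension)
  F[0-2] = +856.7180 N (tension)
  F[1-2] = -121.0275 N (compression)
  F[1-3] = +110.4900 N (tension)
  F[2-3] = +414.8804 N (tension)
  F[2-4] = +936.5460 N (tension)
  F[3-4] = -2360.2103 N (compression)
  Rx@0 = -907.0100 N
  Ry@0 = -115.8528 N
  Ry@4 = +2166.4428 N

856.718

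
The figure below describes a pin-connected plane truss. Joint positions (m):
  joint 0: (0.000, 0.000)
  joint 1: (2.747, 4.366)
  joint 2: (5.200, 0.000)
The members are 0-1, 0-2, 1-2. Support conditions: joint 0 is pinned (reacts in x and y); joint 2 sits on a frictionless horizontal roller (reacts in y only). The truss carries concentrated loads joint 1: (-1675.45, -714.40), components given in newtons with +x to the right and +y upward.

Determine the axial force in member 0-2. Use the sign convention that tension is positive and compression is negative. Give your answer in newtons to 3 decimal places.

-578.325

N=3 nodes, M=3 members, R=3 reactions → 2N=6, M+R=6
member 0 (0-1): L=5.1583, (cx,cy)=(0.5325,0.8464)
member 1 (0-2): L=5.2000, (cx,cy)=(1.0000,0.0000)
member 2 (1-2): L=5.0079, (cx,cy)=(0.4898,-0.8718)
solve A·x = −loads:
  F[0-1] = -2060.1714 N (compression)
  F[0-2] = -578.3248 N (compression)
  F[1-2] = +1180.6763 N (tension)
  Rx@0 = +1675.4500 N
  Ry@0 = +1743.7381 N
  Ry@2 = -1029.3381 N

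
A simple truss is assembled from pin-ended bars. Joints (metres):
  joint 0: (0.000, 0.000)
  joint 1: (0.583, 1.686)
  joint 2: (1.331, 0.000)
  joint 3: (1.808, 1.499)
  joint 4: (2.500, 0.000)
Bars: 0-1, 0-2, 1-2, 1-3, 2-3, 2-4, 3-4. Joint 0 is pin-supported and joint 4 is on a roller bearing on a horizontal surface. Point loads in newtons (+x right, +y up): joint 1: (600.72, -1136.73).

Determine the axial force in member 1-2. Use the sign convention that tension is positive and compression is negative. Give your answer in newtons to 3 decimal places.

N=5 nodes, M=7 members, R=3 reactions → 2N=10, M+R=10
member 0 (0-1): L=1.7840, (cx,cy)=(0.3268,0.9451)
member 1 (0-2): L=1.3310, (cx,cy)=(1.0000,0.0000)
member 2 (1-2): L=1.8445, (cx,cy)=(0.4055,-0.9141)
member 3 (1-3): L=1.2392, (cx,cy)=(0.9885,-0.1509)
member 4 (2-3): L=1.5731, (cx,cy)=(0.3032,0.9529)
member 5 (2-4): L=1.1690, (cx,cy)=(1.0000,0.0000)
member 6 (3-4): L=1.6510, (cx,cy)=(0.4191,-0.9079)
solve A·x = −loads:
  F[0-1] = -493.6225 N (compression)
  F[0-2] = +762.0371 N (tension)
  F[1-2] = -649.9659 N (compression)
  F[1-3] = -504.2276 N (compression)
  F[2-3] = +623.4754 N (tension)
  F[2-4] = +309.3969 N (tension)
  F[3-4] = -738.1797 N (compression)
  Rx@0 = -600.7200 N
  Ry@0 = +466.5190 N
  Ry@4 = +670.2110 N

-649.966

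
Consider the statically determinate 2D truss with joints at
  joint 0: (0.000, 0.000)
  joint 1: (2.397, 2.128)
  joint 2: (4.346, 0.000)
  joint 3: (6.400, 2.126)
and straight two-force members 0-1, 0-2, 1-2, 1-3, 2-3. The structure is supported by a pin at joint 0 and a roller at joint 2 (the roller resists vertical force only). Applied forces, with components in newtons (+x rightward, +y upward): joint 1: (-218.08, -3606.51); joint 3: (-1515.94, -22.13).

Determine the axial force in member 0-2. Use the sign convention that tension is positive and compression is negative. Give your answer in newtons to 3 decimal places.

1031.618

N=4 nodes, M=5 members, R=3 reactions → 2N=8, M+R=8
member 0 (0-1): L=3.2053, (cx,cy)=(0.7478,0.6639)
member 1 (0-2): L=4.3460, (cx,cy)=(1.0000,0.0000)
member 2 (1-2): L=2.8857, (cx,cy)=(0.6754,-0.7374)
member 3 (1-3): L=4.0030, (cx,cy)=(1.0000,-0.0005)
member 4 (2-3): L=2.9561, (cx,cy)=(0.6948,0.7192)
solve A·x = −loads:
  F[0-1] = -3698.2558 N (compression)
  F[0-2] = +1031.6181 N (tension)
  F[1-2] = -1560.1170 N (compression)
  F[1-3] = -1493.8386 N (compression)
  F[2-3] = -31.8090 N (compression)
  Rx@0 = +1734.0200 N
  Ry@0 = +2455.2682 N
  Ry@2 = +1173.3718 N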